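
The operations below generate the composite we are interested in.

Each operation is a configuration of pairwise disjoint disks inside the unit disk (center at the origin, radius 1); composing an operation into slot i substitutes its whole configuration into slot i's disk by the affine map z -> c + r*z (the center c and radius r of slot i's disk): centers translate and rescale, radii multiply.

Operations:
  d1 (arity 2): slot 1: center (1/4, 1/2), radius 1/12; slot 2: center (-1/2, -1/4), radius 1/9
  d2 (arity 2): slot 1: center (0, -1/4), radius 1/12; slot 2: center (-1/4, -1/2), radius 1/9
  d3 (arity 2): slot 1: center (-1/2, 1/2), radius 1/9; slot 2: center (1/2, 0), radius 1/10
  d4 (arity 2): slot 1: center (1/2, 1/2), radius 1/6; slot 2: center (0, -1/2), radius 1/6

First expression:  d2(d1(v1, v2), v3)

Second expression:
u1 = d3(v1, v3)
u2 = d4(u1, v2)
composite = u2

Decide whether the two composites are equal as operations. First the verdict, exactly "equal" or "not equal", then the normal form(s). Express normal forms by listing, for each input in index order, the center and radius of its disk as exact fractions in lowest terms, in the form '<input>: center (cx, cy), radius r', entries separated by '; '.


not equal; the first gives v1: center (1/48, -5/24), radius 1/144; v2: center (-1/24, -13/48), radius 1/108; v3: center (-1/4, -1/2), radius 1/9 and the second v1: center (5/12, 7/12), radius 1/54; v2: center (0, -1/2), radius 1/6; v3: center (7/12, 1/2), radius 1/60


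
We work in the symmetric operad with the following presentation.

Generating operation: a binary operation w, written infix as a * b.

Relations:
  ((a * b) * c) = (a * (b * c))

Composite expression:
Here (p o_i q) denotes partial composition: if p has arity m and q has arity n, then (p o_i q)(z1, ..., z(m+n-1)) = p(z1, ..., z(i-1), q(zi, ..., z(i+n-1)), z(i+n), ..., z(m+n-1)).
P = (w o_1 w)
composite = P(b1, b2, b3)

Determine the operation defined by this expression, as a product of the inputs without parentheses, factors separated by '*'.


b1 * b2 * b3

The w-tree's shape is irrelevant; the b-reading-order decides.
(b1 * b2) flattens to b1 * b2
((b1 * b2) * b3) flattens to b1 * b2 * b3


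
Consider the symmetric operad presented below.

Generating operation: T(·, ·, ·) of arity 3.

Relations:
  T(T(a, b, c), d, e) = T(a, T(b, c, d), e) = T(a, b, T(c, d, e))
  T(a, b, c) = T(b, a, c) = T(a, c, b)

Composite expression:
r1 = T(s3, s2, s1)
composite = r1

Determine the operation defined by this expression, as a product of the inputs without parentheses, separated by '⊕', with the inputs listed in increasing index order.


s1 ⊕ s2 ⊕ s3


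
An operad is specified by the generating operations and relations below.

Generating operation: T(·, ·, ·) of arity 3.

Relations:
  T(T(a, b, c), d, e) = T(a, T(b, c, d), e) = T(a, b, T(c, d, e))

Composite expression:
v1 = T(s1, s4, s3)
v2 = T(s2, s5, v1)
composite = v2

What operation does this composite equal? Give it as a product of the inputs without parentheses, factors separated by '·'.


s2 · s5 · s1 · s4 · s3

The T-tree's shape is irrelevant; the s-reading-order decides.
T(s1, s4, s3) unparenthesizes to s1 · s4 · s3
T(s2, s5, T(s1, s4, s3)) unparenthesizes to s2 · s5 · s1 · s4 · s3


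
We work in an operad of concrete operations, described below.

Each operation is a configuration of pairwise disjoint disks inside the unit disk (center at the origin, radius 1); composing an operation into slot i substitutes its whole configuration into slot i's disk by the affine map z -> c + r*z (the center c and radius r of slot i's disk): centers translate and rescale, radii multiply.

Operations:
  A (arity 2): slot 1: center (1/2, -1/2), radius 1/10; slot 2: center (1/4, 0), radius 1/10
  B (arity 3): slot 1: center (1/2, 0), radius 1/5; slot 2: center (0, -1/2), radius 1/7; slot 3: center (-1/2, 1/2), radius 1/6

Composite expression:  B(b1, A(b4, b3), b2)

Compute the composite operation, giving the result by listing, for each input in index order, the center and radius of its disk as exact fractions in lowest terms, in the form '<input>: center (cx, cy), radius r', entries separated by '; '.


b1: center (1/2, 0), radius 1/5; b2: center (-1/2, 1/2), radius 1/6; b3: center (1/28, -1/2), radius 1/70; b4: center (1/14, -4/7), radius 1/70


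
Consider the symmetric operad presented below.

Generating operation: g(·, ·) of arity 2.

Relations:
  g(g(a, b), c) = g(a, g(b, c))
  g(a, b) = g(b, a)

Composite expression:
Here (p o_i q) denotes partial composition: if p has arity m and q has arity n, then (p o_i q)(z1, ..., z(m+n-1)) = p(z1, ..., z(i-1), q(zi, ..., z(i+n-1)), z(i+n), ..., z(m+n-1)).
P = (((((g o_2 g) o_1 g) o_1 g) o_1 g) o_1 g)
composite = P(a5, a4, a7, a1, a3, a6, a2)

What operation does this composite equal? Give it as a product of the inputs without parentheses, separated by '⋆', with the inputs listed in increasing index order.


a1 ⋆ a2 ⋆ a3 ⋆ a4 ⋆ a5 ⋆ a6 ⋆ a7

Shape and order are irrelevant to g; the a-input set decides.
g(a5, a4) reduces to a5 ⋆ a4
g(g(a5, a4), a7) reduces to a5 ⋆ a4 ⋆ a7
g(g(g(a5, a4), a7), a1) reduces to a5 ⋆ a4 ⋆ a7 ⋆ a1
g(g(g(g(a5, a4), a7), a1), a3) reduces to a5 ⋆ a4 ⋆ a7 ⋆ a1 ⋆ a3
g(a6, a2) reduces to a6 ⋆ a2
g(g(g(g(g(a5, a4), a7), a1), a3), g(a6, a2)) reduces to a5 ⋆ a4 ⋆ a7 ⋆ a1 ⋆ a3 ⋆ a6 ⋆ a2
sorting the factors by input index: a1 ⋆ a2 ⋆ a3 ⋆ a4 ⋆ a5 ⋆ a6 ⋆ a7


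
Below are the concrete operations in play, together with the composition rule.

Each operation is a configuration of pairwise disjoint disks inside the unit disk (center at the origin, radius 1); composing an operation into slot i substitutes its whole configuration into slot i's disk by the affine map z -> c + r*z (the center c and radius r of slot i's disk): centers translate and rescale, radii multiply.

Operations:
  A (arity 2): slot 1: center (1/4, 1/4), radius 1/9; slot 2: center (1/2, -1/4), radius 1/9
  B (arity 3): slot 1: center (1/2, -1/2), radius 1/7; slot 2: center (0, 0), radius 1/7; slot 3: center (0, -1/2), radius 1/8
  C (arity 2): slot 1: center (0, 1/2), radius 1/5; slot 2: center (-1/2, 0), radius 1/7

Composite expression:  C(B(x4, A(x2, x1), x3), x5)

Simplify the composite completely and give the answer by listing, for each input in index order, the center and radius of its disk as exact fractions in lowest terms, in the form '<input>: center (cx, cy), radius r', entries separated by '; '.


x1: center (1/70, 69/140), radius 1/315; x2: center (1/140, 71/140), radius 1/315; x3: center (0, 2/5), radius 1/40; x4: center (1/10, 2/5), radius 1/35; x5: center (-1/2, 0), radius 1/7


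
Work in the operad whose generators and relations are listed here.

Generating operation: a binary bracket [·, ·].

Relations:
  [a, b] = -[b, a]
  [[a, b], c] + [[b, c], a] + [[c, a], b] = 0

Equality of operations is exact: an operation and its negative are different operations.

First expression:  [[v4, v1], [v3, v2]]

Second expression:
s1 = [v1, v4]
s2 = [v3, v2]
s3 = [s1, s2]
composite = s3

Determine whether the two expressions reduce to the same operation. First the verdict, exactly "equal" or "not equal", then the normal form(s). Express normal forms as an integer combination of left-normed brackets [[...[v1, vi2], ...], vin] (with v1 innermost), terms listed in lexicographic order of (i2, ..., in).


not equal — first [[[v1, v4], v2], v3] - [[[v1, v4], v3], v2], second -[[[v1, v4], v2], v3] + [[[v1, v4], v3], v2]

In normal form, the first expression is [[[v1, v4], v2], v3] - [[[v1, v4], v3], v2]
In normal form, the second expression is -[[[v1, v4], v2], v3] + [[[v1, v4], v3], v2]
Distinct normal forms: not equal.


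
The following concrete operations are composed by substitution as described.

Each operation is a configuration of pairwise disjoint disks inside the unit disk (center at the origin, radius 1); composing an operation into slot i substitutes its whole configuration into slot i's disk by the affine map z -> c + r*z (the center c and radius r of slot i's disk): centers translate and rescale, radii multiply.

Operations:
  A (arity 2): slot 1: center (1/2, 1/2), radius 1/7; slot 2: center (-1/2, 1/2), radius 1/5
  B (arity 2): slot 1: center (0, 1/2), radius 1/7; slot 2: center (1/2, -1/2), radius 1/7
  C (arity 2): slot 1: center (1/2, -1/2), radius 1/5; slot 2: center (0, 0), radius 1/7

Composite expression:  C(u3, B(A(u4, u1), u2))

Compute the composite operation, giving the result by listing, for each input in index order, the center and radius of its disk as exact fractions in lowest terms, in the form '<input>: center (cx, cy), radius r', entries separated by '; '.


u1: center (-1/98, 4/49), radius 1/245; u2: center (1/14, -1/14), radius 1/49; u3: center (1/2, -1/2), radius 1/5; u4: center (1/98, 4/49), radius 1/343

Follow each u-input down from C: c' goes to c + r*c', radius to r*r'.
input u3: applying the 1 nested substitution gives center (1/2, -1/2), radius 1/5
input u4: applying the 3 nested substitutions gives center (1/98, 4/49), radius 1/343
input u1: applying the 3 nested substitutions gives center (-1/98, 4/49), radius 1/245
input u2: applying the 2 nested substitutions gives center (1/14, -1/14), radius 1/49


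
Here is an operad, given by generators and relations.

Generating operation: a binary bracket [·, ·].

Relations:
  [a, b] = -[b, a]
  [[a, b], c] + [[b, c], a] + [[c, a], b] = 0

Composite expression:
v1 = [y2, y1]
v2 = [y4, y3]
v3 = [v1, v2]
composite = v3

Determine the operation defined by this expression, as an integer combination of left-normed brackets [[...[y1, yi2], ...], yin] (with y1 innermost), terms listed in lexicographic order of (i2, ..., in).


[[[y1, y2], y3], y4] - [[[y1, y2], y4], y3]

Skip Jacobi rewriting: expand, keep y1-initial words, read off terms.
Composite bracket: [[y2, y1], [y4, y3]]
Expanding via [a, b] = ab - ba: 8 signed words (2^3 = 8).
Keep just the words that open with y1:
  sign of y1y2y3y4 is +1, so it contributes +[[[y1, y2], y3], y4]
  sign of y1y2y4y3 is -1, so it contributes -[[[y1, y2], y4], y3]


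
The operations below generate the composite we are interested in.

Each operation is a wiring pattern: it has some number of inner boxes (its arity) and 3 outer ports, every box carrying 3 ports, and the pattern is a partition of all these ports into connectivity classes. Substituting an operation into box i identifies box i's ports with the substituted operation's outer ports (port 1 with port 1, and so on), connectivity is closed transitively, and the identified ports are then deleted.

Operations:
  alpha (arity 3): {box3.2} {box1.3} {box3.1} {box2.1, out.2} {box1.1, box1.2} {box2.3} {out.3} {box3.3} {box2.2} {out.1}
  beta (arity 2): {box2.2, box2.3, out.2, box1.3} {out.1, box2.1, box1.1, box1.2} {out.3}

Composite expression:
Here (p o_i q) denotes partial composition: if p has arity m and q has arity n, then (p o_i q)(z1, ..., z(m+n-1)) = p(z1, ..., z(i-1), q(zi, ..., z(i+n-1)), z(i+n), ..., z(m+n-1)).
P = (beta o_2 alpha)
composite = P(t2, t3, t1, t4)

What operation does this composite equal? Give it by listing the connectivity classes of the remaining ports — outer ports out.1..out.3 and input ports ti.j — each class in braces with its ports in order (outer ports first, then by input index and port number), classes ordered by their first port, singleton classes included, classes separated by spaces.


Two ports join when wires chain via beta-identified ports.
through alpha, on inputs (t3, t1, t4): {out.1} {out.2, t1.1} {out.3} {t1.2} {t1.3} {t3.1, t3.2} {t3.3} {t4.1} {t4.2} {t4.3} (out.j = stage outer ports)
through beta, on inputs (t2, t3, t1, t4): {out.1, t2.1, t2.2} {out.2, t1.1, t2.3} {out.3} {t1.2} {t1.3} {t3.1, t3.2} {t3.3} {t4.1} {t4.2} {t4.3} (out.j = stage outer ports)

{out.1, t2.1, t2.2} {out.2, t1.1, t2.3} {out.3} {t1.2} {t1.3} {t3.1, t3.2} {t3.3} {t4.1} {t4.2} {t4.3}


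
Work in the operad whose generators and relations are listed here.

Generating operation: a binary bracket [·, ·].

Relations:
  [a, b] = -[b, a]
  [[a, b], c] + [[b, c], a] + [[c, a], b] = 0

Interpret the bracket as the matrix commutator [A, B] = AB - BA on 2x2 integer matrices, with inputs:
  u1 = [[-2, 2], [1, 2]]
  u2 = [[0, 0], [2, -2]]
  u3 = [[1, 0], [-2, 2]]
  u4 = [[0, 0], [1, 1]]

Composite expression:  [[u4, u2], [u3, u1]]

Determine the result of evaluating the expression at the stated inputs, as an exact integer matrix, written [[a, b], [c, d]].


[[8, 0], [32, -8]]

[u4, u2] = [[0, 0], [4, 0]]
[u3, u1] = [[4, -2], [9, -4]]
[[u4, u2], [u3, u1]] = [[8, 0], [32, -8]]


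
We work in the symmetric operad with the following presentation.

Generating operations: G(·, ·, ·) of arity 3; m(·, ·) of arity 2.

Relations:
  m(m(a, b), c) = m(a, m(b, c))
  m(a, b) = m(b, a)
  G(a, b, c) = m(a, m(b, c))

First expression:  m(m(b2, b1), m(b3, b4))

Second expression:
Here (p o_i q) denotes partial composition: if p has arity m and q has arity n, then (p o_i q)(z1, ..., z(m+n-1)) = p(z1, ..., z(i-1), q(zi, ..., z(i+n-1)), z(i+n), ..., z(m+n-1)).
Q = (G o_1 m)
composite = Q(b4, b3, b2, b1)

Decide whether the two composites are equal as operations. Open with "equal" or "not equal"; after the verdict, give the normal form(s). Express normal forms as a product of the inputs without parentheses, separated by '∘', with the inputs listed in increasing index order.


equal; the common form is b1 ∘ b2 ∘ b3 ∘ b4

In normal form, the first expression is b1 ∘ b2 ∘ b3 ∘ b4
In normal form, the second expression is b1 ∘ b2 ∘ b3 ∘ b4
Identical normal forms: equal.


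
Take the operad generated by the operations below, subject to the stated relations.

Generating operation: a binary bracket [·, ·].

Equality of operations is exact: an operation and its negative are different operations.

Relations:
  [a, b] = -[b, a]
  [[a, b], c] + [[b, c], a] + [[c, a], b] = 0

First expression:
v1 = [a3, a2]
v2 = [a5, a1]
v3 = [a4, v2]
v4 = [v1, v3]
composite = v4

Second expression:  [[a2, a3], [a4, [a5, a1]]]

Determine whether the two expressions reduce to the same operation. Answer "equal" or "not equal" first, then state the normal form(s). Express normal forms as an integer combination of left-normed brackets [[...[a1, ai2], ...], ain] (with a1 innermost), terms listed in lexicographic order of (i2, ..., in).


not equal; the first gives [[[[a1, a5], a4], a2], a3] - [[[[a1, a5], a4], a3], a2] and the second -[[[[a1, a5], a4], a2], a3] + [[[[a1, a5], a4], a3], a2]

In normal form, the first expression is [[[[a1, a5], a4], a2], a3] - [[[[a1, a5], a4], a3], a2]
In normal form, the second expression is -[[[[a1, a5], a4], a2], a3] + [[[[a1, a5], a4], a3], a2]
They disagree, so not equal.


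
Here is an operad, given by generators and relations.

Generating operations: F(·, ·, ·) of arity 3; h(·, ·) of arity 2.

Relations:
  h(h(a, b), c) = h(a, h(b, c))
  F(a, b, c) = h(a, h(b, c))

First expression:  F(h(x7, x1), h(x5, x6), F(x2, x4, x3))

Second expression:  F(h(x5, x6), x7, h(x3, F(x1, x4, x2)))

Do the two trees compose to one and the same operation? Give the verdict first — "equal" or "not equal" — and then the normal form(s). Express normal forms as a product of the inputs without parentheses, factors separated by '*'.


not equal; first: x7 * x1 * x5 * x6 * x2 * x4 * x3; second: x5 * x6 * x7 * x3 * x1 * x4 * x2

Normal form of the first expression: x7 * x1 * x5 * x6 * x2 * x4 * x3
Normal form of the second expression: x5 * x6 * x7 * x3 * x1 * x4 * x2
The forms do not match — not equal.


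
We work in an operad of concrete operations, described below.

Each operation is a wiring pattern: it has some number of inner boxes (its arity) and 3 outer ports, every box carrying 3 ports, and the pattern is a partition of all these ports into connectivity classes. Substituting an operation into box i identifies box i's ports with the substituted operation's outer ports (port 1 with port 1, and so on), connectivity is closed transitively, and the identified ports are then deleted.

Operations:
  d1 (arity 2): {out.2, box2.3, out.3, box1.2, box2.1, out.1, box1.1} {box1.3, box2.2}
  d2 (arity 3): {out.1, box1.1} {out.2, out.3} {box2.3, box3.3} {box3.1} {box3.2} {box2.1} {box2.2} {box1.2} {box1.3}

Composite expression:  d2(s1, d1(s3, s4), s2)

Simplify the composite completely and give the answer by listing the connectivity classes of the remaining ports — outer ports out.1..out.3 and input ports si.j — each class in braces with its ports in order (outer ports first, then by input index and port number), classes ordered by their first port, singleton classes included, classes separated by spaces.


{out.1, s1.1} {out.2, out.3} {s1.2} {s1.3} {s2.1} {s2.2} {s2.3, s3.1, s3.2, s4.1, s4.3} {s3.3, s4.2}

Reachability decides: close wires over d2-identified ports.
stage d1: inputs (s3, s4), connectivity {out.1, out.2, out.3, s3.1, s3.2, s4.1, s4.3} {s3.3, s4.2}, out.j its boundary
stage d2: inputs (s1, s3, s4, s2), connectivity {out.1, s1.1} {out.2, out.3} {s1.2} {s1.3} {s2.1} {s2.2} {s2.3, s3.1, s3.2, s4.1, s4.3} {s3.3, s4.2}, out.j its boundary


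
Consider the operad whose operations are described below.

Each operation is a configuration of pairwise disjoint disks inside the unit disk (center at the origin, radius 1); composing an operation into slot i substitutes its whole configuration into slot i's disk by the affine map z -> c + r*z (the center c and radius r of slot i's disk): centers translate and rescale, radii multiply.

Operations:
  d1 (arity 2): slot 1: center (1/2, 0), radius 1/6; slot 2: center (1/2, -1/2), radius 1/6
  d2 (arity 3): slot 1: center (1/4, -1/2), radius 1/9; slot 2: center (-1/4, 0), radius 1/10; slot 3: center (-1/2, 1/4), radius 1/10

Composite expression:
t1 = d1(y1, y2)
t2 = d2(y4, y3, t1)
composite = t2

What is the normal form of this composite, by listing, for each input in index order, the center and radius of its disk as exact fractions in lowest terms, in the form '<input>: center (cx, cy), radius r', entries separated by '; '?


y1: center (-9/20, 1/4), radius 1/60; y2: center (-9/20, 1/5), radius 1/60; y3: center (-1/4, 0), radius 1/10; y4: center (1/4, -1/2), radius 1/9

Only the slot chain above each y matters under d2; compose those maps.
y4: after 1 affine step, its disk has center (1/4, -1/2), radius 1/9
y3: after 1 affine step, its disk has center (-1/4, 0), radius 1/10
y1: after 2 affine steps, its disk has center (-9/20, 1/4), radius 1/60
y2: after 2 affine steps, its disk has center (-9/20, 1/5), radius 1/60


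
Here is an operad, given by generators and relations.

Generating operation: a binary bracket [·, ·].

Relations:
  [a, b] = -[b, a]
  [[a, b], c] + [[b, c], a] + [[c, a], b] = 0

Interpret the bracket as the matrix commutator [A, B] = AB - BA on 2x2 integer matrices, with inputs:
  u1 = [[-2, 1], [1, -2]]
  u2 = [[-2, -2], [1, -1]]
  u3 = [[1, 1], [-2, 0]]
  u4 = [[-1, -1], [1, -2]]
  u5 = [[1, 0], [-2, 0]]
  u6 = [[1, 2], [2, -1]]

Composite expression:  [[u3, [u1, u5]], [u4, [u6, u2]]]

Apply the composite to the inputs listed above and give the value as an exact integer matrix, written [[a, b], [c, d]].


[[-22, -56], [116, 22]]

[u1, u5] = [[-2, -1], [1, 2]]
[u3, [u1, u5]] = [[-1, 3], [7, 1]]
[u6, u2] = [[6, -2], [-4, -6]]
[u4, [u6, u2]] = [[6, 10], [16, -6]]
[[u3, [u1, u5]], [u4, [u6, u2]]] = [[-22, -56], [116, 22]]


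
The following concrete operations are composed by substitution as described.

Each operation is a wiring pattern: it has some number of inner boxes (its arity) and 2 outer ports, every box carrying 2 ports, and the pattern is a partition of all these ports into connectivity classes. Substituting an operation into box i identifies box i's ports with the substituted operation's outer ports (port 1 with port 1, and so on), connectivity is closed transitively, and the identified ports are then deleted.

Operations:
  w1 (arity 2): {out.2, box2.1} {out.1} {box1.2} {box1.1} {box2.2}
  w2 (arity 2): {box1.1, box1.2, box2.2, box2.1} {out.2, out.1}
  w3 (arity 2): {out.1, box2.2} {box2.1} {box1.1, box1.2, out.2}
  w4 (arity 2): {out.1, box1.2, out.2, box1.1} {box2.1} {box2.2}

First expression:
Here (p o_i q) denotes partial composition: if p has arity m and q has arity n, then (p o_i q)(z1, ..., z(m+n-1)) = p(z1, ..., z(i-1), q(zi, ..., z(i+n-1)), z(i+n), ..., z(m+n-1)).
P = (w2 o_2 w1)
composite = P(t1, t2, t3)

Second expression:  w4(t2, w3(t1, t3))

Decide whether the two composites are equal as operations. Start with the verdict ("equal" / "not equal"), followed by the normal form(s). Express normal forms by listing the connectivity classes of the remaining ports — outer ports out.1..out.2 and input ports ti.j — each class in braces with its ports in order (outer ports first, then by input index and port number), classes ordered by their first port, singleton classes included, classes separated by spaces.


Reducing the first expression gives {out.1, out.2} {t1.1, t1.2, t3.1} {t2.1} {t2.2} {t3.2}
Reducing the second expression gives {out.1, out.2, t2.1, t2.2} {t1.1, t1.2} {t3.1} {t3.2}
Different reductions; not equal.

not equal: they reduce to {out.1, out.2} {t1.1, t1.2, t3.1} {t2.1} {t2.2} {t3.2} and {out.1, out.2, t2.1, t2.2} {t1.1, t1.2} {t3.1} {t3.2}


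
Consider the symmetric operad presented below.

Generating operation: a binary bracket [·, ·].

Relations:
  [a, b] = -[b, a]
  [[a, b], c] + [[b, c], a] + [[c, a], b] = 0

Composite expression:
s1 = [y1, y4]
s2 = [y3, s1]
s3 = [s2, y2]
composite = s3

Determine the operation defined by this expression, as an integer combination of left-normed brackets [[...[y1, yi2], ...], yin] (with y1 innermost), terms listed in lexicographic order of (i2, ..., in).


-[[[y1, y4], y3], y2]


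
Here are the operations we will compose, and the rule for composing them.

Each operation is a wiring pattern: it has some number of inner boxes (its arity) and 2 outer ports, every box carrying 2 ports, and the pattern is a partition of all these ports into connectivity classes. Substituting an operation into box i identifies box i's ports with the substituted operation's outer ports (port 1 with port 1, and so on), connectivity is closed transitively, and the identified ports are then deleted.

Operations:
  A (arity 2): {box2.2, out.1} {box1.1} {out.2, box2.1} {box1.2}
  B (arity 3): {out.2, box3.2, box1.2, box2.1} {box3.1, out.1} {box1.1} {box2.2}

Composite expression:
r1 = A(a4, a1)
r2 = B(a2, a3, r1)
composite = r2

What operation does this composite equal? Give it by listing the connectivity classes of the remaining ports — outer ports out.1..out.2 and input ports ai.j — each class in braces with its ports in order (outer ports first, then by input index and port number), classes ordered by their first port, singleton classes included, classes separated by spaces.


{out.1, a1.2} {out.2, a1.1, a2.2, a3.1} {a2.1} {a3.2} {a4.1} {a4.2}


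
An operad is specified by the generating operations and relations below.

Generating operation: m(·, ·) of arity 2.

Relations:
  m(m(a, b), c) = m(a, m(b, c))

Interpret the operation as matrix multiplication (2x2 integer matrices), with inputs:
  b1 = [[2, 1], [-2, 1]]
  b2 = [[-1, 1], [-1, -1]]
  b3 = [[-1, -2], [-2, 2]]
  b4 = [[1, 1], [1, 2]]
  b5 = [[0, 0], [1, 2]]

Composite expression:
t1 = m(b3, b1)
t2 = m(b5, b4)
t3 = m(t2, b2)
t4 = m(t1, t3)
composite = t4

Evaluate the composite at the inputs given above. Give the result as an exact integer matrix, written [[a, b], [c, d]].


[[24, 6], [0, 0]]

m(b3, b1) = [[2, -3], [-8, 0]]
m(b5, b4) = [[0, 0], [3, 5]]
m(m(b5, b4), b2) = [[0, 0], [-8, -2]]
m(m(b3, b1), m(m(b5, b4), b2)) = [[24, 6], [0, 0]]


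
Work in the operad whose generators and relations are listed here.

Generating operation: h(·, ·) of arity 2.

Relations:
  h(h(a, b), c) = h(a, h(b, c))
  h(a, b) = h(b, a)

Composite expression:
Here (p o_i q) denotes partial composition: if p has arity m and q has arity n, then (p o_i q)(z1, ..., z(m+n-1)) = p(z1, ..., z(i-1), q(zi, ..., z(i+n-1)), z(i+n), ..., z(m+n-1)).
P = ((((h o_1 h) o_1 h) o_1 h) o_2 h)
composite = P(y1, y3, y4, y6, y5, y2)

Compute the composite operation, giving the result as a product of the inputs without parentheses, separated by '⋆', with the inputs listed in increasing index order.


y1 ⋆ y2 ⋆ y3 ⋆ y4 ⋆ y5 ⋆ y6

Reordering under h is free, so list the y-inputs canonically.
h(y3, y4) spells out as y3 ⋆ y4
h(y1, h(y3, y4)) spells out as y1 ⋆ y3 ⋆ y4
h(h(y1, h(y3, y4)), y6) spells out as y1 ⋆ y3 ⋆ y4 ⋆ y6
h(h(h(y1, h(y3, y4)), y6), y5) spells out as y1 ⋆ y3 ⋆ y4 ⋆ y6 ⋆ y5
h(h(h(h(y1, h(y3, y4)), y6), y5), y2) spells out as y1 ⋆ y3 ⋆ y4 ⋆ y6 ⋆ y5 ⋆ y2
commutativity sorts the factors: y1 ⋆ y2 ⋆ y3 ⋆ y4 ⋆ y5 ⋆ y6


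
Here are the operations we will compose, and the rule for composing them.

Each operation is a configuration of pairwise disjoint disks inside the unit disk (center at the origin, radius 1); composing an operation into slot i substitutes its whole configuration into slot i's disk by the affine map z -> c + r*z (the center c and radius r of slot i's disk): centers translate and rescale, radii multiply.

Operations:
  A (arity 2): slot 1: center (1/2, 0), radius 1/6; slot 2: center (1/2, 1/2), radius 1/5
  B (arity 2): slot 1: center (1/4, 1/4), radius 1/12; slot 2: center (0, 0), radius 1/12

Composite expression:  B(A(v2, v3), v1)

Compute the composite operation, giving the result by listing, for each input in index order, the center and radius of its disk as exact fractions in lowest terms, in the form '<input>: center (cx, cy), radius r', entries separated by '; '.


Nesting under B composes maps z -> c + r*z down each v-path.
v2: after 2 affine steps, its disk has center (7/24, 1/4), radius 1/72
v3: after 2 affine steps, its disk has center (7/24, 7/24), radius 1/60
v1: after 1 affine step, its disk has center (0, 0), radius 1/12

v1: center (0, 0), radius 1/12; v2: center (7/24, 1/4), radius 1/72; v3: center (7/24, 7/24), radius 1/60


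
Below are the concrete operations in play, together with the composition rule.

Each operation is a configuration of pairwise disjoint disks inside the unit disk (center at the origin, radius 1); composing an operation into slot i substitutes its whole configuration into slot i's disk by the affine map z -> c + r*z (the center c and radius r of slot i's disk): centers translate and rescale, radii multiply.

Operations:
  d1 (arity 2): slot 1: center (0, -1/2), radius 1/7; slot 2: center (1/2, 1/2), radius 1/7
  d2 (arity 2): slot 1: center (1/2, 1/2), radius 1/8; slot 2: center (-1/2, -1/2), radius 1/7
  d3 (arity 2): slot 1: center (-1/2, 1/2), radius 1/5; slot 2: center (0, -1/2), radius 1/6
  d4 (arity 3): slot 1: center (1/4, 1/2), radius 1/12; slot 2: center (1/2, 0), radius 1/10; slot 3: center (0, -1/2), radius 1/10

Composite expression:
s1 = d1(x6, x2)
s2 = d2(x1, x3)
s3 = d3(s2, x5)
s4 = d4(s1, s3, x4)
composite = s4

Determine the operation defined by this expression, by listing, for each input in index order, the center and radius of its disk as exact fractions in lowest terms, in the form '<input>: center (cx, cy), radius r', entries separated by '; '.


x1: center (23/50, 3/50), radius 1/400; x2: center (7/24, 13/24), radius 1/84; x3: center (11/25, 1/25), radius 1/350; x4: center (0, -1/2), radius 1/10; x5: center (1/2, -1/20), radius 1/60; x6: center (1/4, 11/24), radius 1/84

Each x-disk chains the slot maps above it in d4; radii multiply.
for x6, the 2-step affine chain lands on center (1/4, 11/24), radius 1/84
for x2, the 2-step affine chain lands on center (7/24, 13/24), radius 1/84
for x1, the 3-step affine chain lands on center (23/50, 3/50), radius 1/400
for x3, the 3-step affine chain lands on center (11/25, 1/25), radius 1/350
for x5, the 2-step affine chain lands on center (1/2, -1/20), radius 1/60
for x4, the 1-step affine chain lands on center (0, -1/2), radius 1/10


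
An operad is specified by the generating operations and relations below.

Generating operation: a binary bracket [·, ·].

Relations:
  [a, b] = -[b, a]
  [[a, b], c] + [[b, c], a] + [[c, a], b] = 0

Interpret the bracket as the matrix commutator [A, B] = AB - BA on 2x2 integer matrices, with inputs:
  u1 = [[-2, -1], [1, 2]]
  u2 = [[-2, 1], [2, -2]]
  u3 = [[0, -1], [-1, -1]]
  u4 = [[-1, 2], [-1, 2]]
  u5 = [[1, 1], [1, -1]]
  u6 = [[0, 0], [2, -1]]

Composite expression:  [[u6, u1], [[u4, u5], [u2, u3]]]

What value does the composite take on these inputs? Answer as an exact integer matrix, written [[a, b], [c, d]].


[[82, 6], [274, -82]]

[u6, u1] = [[2, -1], [-9, -2]]
[u4, u5] = [[3, -7], [1, -3]]
[u2, u3] = [[1, -1], [2, -1]]
[[u4, u5], [u2, u3]] = [[-13, 8], [-10, 13]]
[[u6, u1], [[u4, u5], [u2, u3]]] = [[82, 6], [274, -82]]


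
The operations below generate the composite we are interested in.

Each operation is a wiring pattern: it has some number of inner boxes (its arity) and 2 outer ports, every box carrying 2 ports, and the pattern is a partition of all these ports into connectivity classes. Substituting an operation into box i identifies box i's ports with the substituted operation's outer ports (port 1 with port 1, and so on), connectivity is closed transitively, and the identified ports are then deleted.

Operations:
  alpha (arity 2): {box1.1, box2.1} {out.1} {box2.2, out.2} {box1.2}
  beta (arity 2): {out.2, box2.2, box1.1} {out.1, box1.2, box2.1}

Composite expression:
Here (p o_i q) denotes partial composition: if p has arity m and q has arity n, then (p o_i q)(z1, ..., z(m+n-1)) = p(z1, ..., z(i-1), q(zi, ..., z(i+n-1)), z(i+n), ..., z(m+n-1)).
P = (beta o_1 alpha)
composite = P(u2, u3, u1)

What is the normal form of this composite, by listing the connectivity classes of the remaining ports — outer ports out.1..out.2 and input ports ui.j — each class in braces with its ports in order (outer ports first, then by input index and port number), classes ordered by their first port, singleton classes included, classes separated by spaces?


{out.1, u1.1, u3.2} {out.2, u1.2} {u2.1, u3.1} {u2.2}

Connectivity passes through glued beta-boundaries; trace each wire chain.
through alpha, on inputs (u2, u3): {out.1} {out.2, u3.2} {u2.1, u3.1} {u2.2} (out.j = stage outer ports)
through beta, on inputs (u2, u3, u1): {out.1, u1.1, u3.2} {out.2, u1.2} {u2.1, u3.1} {u2.2} (out.j = stage outer ports)


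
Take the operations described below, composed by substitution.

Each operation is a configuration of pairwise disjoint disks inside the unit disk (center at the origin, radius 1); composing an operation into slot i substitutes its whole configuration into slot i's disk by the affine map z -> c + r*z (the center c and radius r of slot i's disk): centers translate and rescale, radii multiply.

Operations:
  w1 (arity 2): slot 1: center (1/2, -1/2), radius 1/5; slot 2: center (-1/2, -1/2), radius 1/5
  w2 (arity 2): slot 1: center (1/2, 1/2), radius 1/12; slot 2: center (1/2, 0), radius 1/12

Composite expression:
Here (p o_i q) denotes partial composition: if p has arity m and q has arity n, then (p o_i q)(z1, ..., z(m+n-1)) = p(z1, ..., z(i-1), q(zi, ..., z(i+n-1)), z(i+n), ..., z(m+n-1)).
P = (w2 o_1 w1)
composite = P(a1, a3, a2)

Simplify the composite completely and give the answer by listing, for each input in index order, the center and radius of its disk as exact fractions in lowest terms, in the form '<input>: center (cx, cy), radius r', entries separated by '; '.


a1: center (13/24, 11/24), radius 1/60; a2: center (1/2, 0), radius 1/12; a3: center (11/24, 11/24), radius 1/60


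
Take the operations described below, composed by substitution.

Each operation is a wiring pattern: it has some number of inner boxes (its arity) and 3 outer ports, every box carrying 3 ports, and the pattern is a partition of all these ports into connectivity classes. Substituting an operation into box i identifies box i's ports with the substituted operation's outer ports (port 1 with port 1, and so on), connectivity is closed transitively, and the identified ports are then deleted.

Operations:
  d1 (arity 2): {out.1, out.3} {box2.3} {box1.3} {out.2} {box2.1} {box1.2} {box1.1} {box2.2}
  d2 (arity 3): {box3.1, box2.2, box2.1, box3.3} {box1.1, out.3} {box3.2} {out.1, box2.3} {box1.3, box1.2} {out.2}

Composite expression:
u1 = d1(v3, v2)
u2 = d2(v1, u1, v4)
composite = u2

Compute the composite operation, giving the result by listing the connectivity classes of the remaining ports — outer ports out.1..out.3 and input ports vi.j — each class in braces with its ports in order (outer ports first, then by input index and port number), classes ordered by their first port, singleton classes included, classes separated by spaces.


{out.1, v4.1, v4.3} {out.2} {out.3, v1.1} {v1.2, v1.3} {v2.1} {v2.2} {v2.3} {v3.1} {v3.2} {v3.3} {v4.2}

Reachability decides: close wires over d2-identified ports.
d1 over (v3, v2) gives {out.1, out.3} {out.2} {v2.1} {v2.2} {v2.3} {v3.1} {v3.2} {v3.3}, out.j being that stage's outer ports
d2 over (v1, v3, v2, v4) gives {out.1, v4.1, v4.3} {out.2} {out.3, v1.1} {v1.2, v1.3} {v2.1} {v2.2} {v2.3} {v3.1} {v3.2} {v3.3} {v4.2}, out.j being that stage's outer ports


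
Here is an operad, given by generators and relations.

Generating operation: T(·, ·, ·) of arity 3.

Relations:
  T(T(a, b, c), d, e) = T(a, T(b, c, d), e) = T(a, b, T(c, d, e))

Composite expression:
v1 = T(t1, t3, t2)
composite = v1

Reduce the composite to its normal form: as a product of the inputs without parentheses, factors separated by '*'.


t1 * t3 * t2

Every regrouping of T is equal, so read the t-inputs in written order.
T(t1, t3, t2) unparenthesizes to t1 * t3 * t2


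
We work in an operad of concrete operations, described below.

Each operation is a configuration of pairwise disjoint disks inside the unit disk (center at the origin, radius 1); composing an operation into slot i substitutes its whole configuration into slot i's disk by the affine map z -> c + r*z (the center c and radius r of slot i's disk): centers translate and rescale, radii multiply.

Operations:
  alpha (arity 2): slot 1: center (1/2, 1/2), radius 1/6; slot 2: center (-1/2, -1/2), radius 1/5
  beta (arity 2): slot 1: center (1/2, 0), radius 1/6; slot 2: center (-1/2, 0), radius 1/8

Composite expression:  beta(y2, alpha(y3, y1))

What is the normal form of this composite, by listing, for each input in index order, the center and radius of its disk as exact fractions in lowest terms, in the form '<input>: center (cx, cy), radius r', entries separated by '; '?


Only the slot chain above each y matters under beta; compose those maps.
input y2: applying the 1 nested substitution gives center (1/2, 0), radius 1/6
input y3: applying the 2 nested substitutions gives center (-7/16, 1/16), radius 1/48
input y1: applying the 2 nested substitutions gives center (-9/16, -1/16), radius 1/40

y1: center (-9/16, -1/16), radius 1/40; y2: center (1/2, 0), radius 1/6; y3: center (-7/16, 1/16), radius 1/48


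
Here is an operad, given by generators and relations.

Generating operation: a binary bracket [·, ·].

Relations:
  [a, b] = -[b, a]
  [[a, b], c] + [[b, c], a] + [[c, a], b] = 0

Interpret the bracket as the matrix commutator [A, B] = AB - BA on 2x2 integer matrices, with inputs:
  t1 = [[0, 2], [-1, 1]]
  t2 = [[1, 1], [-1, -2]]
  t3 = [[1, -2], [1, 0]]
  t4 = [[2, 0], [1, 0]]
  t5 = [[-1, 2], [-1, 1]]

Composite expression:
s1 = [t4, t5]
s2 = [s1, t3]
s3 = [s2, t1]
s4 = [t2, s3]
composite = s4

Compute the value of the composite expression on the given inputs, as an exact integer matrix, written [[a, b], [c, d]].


[t4, t5] = [[-2, 4], [0, 2]]
[[t4, t5], t3] = [[4, 4], [4, -4]]
[[[t4, t5], t3], t1] = [[-12, 20], [4, 12]]
[t2, [[[t4, t5], t3], t1]] = [[24, 84], [12, -24]]

[[24, 84], [12, -24]]


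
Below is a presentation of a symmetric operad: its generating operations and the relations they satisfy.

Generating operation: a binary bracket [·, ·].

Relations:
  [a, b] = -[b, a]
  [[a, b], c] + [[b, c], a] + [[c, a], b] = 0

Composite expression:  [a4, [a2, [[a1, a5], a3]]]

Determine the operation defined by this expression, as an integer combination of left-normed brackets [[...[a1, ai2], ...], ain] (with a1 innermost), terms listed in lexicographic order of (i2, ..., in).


[[[[a1, a5], a3], a2], a4]

Expand each bracket as ab - ba; the a1-initial words give the coefficients.
Composite bracket: [a4, [a2, [[a1, a5], a3]]]
Applying ab - ba throughout gives 16 signed words (2^4 = 16).
The a1-initial words carry the normal form:
  the word a1a5a3a2a4 carries sign +1 and contributes +[[[[a1, a5], a3], a2], a4]


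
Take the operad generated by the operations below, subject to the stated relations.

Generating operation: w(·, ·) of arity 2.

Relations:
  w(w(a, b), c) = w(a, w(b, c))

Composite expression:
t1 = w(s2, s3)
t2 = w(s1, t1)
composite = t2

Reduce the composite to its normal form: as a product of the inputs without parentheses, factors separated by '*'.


s1 * s2 * s3

Associativity of w dissolves the nesting; only the s-input order survives.
w(s2, s3) collapses to s2 * s3
w(s1, w(s2, s3)) collapses to s1 * s2 * s3


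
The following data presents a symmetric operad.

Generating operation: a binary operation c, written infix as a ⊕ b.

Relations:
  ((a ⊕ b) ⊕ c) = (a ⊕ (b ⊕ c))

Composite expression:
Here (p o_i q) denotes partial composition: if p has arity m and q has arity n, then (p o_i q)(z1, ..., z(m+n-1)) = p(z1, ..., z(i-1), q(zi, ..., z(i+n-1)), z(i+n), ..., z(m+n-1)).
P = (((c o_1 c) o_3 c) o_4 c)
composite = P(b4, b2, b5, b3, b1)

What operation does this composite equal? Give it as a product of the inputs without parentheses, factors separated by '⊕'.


b4 ⊕ b2 ⊕ b5 ⊕ b3 ⊕ b1

Every regrouping of c is equal, so read the b-inputs in written order.
(b4 ⊕ b2) reduces to b4 ⊕ b2
(b3 ⊕ b1) reduces to b3 ⊕ b1
(b5 ⊕ (b3 ⊕ b1)) reduces to b5 ⊕ b3 ⊕ b1
((b4 ⊕ b2) ⊕ (b5 ⊕ (b3 ⊕ b1))) reduces to b4 ⊕ b2 ⊕ b5 ⊕ b3 ⊕ b1


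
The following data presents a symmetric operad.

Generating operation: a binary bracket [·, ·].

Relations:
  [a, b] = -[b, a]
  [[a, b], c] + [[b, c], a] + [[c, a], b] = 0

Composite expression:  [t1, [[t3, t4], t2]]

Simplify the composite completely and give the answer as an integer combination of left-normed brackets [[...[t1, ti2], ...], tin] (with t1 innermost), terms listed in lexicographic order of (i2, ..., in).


-[[[t1, t2], t3], t4] + [[[t1, t2], t4], t3] + [[[t1, t3], t4], t2] - [[[t1, t4], t3], t2]

Expand each bracket as ab - ba; the t1-initial words give the coefficients.
Composite bracket: [t1, [[t3, t4], t2]]
Each bracket splits as ab - ba, giving 8 signed words (2^3 = 8).
Coefficients come from the t1-initial words:
  t1t2t3t4 (sign -1) contributes -[[[t1, t2], t3], t4]
  t1t2t4t3 (sign +1) contributes +[[[t1, t2], t4], t3]
  t1t3t4t2 (sign +1) contributes +[[[t1, t3], t4], t2]
  t1t4t3t2 (sign -1) contributes -[[[t1, t4], t3], t2]


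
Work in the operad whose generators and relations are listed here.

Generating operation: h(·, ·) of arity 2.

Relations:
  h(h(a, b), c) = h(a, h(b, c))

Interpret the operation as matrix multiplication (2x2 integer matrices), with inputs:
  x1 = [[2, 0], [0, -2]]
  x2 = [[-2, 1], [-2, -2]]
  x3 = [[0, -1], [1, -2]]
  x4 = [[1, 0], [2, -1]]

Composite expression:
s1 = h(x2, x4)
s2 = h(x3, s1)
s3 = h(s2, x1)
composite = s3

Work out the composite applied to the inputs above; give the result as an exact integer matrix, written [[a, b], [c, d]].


[[12, 4], [24, 10]]

h(x2, x4) = [[0, -1], [-6, 2]]
h(x3, h(x2, x4)) = [[6, -2], [12, -5]]
h(h(x3, h(x2, x4)), x1) = [[12, 4], [24, 10]]


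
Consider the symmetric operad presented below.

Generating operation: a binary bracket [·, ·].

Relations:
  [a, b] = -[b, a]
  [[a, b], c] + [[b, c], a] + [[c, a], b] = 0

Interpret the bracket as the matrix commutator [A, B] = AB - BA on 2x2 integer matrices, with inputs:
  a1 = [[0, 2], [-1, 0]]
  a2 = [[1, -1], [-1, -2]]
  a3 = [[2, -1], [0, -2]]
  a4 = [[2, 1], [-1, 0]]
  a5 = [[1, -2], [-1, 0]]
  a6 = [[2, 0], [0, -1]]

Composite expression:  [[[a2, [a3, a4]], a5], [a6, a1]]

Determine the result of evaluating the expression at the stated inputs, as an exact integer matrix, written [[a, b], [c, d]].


[[-24, -576], [288, 24]]

[a3, a4] = [[1, 6], [4, -1]]
[a2, [a3, a4]] = [[2, 20], [-14, -2]]
[[a2, [a3, a4]], a5] = [[-48, -28], [-10, 48]]
[a6, a1] = [[0, 6], [3, 0]]
[[[a2, [a3, a4]], a5], [a6, a1]] = [[-24, -576], [288, 24]]
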